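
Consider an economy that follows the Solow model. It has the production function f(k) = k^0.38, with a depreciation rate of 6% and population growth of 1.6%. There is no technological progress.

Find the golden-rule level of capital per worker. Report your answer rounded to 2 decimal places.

k_gold ≈ 13.41

The golden rule sets f'(k) = n + δ, i.e. α·k^(α−1) = n + δ.
So k^(1−α) = α / (n + δ) = 0.38 / 0.076 = 5.0000.
k_gold = 5.0000^(1/0.62) ≈ 13.4082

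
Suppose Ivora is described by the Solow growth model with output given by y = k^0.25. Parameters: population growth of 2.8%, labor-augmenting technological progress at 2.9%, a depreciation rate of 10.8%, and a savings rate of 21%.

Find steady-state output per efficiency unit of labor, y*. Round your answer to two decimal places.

y* = 1.08

In steady state, investment equals break-even investment: s·k^α = (n + g + δ)·k.
Rearranging, k^(1−α) = s / (n + g + δ).
k^0.75 = 0.21 / (0.028 + 0.029 + 0.108) = 0.21 / 0.165 = 1.2727
k* = 1.2727^(1/0.75) ≈ 1.3792
y* = (k*)^α = 1.3792^0.25 ≈ 1.0837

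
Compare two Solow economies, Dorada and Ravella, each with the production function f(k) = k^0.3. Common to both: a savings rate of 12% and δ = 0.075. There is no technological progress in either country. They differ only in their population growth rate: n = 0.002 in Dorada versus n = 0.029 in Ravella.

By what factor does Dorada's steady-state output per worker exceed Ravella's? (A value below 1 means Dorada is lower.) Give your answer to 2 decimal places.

Steady-state y* = [s/(n + δ)]^(α/(1−α)), so the ratio is [ (s_D/(n + δ)_D) / (s_R/(n + δ)_R) ]^0.4286.
s_D/(n + δ)_D = 0.12/0.077 = 1.5584; s_R/(n + δ)_R = 0.12/0.104 = 1.1538.
Ratio = (1.5584/1.1538)^0.4286 = 1.3507^0.4286 ≈ 1.1375

y*_D / y*_R ≈ 1.14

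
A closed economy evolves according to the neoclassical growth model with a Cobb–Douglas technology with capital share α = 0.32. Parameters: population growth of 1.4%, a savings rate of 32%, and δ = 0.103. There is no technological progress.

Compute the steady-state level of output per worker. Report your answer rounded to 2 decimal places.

At the steady state, Δk = 0, so s·k^α = (n + δ)·k.
Dividing both sides by k: k^(1−α) = s / (n + δ).
k^0.68 = 0.32 / (0.014 + 0.103) = 0.32 / 0.117 = 2.7350
k* = 2.7350^(1/0.68) ≈ 4.3912
y* = (k*)^α = 4.3912^0.32 ≈ 1.6056

y* ≈ 1.61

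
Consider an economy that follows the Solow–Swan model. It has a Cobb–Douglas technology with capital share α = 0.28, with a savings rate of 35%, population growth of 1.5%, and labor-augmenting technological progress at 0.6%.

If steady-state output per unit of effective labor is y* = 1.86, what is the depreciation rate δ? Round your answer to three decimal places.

δ ≈ 0.050

In steady state, investment equals break-even investment: s·k^α = (n + g + δ)·k.
Since y* = [s/(n + g + δ)]^(α/(1−α)), we have s/(n + g + δ) = (y*)^((1−α)/α) = 1.86^2.5714 = 4.9320.
Therefore n + g + δ = s / 4.9320 = 0.35 / 4.9320 = 0.0710, so δ = 0.0710 − 0.021 = 0.0500.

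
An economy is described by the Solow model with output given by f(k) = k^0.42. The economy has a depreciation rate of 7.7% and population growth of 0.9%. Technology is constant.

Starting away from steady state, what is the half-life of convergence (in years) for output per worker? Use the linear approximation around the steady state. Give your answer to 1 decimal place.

Near the steady state the convergence rate is λ = (1 − α)(n + δ).
λ = (1 − 0.42) × 0.086 = 0.58 × 0.086 = 0.04988
Half-life = ln 2 / λ = 0.6931 / 0.04988 ≈ 13.90 years

about 13.9 years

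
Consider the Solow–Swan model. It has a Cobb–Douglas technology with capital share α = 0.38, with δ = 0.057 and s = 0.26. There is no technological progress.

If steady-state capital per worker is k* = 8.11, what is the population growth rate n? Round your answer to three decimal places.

At the steady state, Δk = 0, so s·k^α = (n + δ)·k.
So s / (n + δ) = (k*)^(1−α) = 8.11^0.62 = 3.6609.
Therefore n + δ = s / 3.6609 = 0.26 / 3.6609 = 0.0710, so n = 0.0710 − 0.057 = 0.0140.

n ≈ 0.014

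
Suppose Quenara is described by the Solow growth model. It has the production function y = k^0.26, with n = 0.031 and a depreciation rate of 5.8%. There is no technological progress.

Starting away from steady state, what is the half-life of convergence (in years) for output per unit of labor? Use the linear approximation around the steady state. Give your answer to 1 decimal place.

half-life ≈ 10.5 years

Near the steady state the convergence rate is λ = (1 − α)(n + δ).
λ = (1 − 0.26) × 0.089 = 0.74 × 0.089 = 0.06586
Half-life = ln 2 / λ = 0.6931 / 0.06586 ≈ 10.52 years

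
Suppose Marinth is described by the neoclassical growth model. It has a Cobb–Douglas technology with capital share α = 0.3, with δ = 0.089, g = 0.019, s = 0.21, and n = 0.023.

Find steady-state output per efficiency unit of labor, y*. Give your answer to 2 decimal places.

y* = 1.22

In steady state, investment equals break-even investment: s·k^α = (n + g + δ)·k.
Dividing both sides by k: k^(1−α) = s / (n + g + δ).
k^0.7 = 0.21 / (0.023 + 0.019 + 0.089) = 0.21 / 0.131 = 1.6031
k* = 1.6031^(1/0.7) ≈ 1.9625
y* = (k*)^α = 1.9625^0.3 ≈ 1.2242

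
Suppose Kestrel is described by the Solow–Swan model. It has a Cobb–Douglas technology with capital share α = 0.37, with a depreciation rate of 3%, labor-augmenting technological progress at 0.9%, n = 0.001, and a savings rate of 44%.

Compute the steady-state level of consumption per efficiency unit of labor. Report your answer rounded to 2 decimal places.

c* = 2.29

Steady state requires s·f(k) = (n + g + δ)·k, i.e. s·k^α = (n + g + δ)·k.
Dividing both sides by k: k^(1−α) = s / (n + g + δ).
k^0.63 = 0.44 / (0.001 + 0.009 + 0.030) = 0.44 / 0.040 = 11.0000
k* = 11.0000^(1/0.63) ≈ 44.9784
y* = (k*)^α = 44.9784^0.37 ≈ 4.0889
c* = (1 − s)·y* = (1 − 0.44) × 4.0889 ≈ 2.2898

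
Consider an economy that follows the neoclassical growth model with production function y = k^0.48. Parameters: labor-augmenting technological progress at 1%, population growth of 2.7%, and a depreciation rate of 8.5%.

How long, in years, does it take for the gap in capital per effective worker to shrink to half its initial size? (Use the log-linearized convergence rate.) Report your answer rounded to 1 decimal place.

t_½ ≈ 10.9 years

Near the steady state the convergence rate is λ = (1 − α)(n + g + δ).
λ = (1 − 0.48) × 0.122 = 0.52 × 0.122 = 0.06344
Half-life = ln 2 / λ = 0.6931 / 0.06344 ≈ 10.93 years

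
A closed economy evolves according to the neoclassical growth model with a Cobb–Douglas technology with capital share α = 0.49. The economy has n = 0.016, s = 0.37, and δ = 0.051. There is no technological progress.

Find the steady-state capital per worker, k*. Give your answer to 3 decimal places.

k* ≈ 28.520

In steady state, investment equals break-even investment: s·k^α = (n + δ)·k.
Dividing both sides by k: k^(1−α) = s / (n + δ).
k^0.51 = 0.37 / (0.016 + 0.051) = 0.37 / 0.067 = 5.5224
k* = 5.5224^(1/0.51) ≈ 28.5202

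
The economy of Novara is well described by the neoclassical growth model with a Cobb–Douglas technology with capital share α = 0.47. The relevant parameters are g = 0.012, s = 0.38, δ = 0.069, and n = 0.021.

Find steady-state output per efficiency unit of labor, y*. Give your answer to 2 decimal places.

Steady state requires s·f(k) = (n + g + δ)·k, i.e. s·k^α = (n + g + δ)·k.
Rearranging, k^(1−α) = s / (n + g + δ).
k^0.53 = 0.38 / (0.021 + 0.012 + 0.069) = 0.38 / 0.102 = 3.7255
k* = 3.7255^(1/0.53) ≈ 11.9593
y* = (k*)^α = 11.9593^0.47 ≈ 3.2101

y* = 3.21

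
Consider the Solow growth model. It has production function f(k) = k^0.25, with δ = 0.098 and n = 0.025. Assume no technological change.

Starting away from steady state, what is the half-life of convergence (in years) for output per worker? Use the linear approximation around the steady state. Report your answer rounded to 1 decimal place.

Near the steady state the convergence rate is λ = (1 − α)(n + δ).
λ = (1 − 0.25) × 0.123 = 0.75 × 0.123 = 0.09225
Half-life = ln 2 / λ = 0.6931 / 0.09225 ≈ 7.51 years

about 7.5 years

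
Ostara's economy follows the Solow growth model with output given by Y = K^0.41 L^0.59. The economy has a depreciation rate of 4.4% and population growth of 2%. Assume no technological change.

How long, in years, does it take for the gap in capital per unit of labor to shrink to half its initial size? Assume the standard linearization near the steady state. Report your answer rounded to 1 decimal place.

about 18.4 years

Near the steady state the convergence rate is λ = (1 − α)(n + δ).
λ = (1 − 0.41) × 0.064 = 0.59 × 0.064 = 0.03776
Half-life = ln 2 / λ = 0.6931 / 0.03776 ≈ 18.36 years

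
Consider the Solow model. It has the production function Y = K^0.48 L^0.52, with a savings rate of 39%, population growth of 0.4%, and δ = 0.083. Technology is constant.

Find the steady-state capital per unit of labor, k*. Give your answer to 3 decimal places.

k* ≈ 17.905

At the steady state, Δk = 0, so s·k^α = (n + δ)·k.
Dividing both sides by k: k^(1−α) = s / (n + δ).
k^0.52 = 0.39 / (0.004 + 0.083) = 0.39 / 0.087 = 4.4828
k* = 4.4828^(1/0.52) ≈ 17.9052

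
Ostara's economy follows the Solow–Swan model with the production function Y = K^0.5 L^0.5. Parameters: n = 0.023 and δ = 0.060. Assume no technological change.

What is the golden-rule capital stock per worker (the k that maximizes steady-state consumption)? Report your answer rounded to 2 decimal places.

k_gold ≈ 36.29

The golden rule sets f'(k) = n + δ, i.e. α·k^(α−1) = n + δ.
So k^(1−α) = α / (n + δ) = 0.5 / 0.083 = 6.0241.
k_gold = 6.0241^(1/0.5) ≈ 36.2898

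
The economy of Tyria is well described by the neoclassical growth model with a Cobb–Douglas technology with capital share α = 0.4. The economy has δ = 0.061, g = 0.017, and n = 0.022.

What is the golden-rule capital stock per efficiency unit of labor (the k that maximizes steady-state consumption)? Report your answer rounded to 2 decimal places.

The golden rule sets f'(k) = n + g + δ, i.e. α·k^(α−1) = n + g + δ.
So k^(1−α) = α / (n + g + δ) = 0.4 / 0.100 = 4.0000.
k_gold = 4.0000^(1/0.6) ≈ 10.0794

k_gold ≈ 10.08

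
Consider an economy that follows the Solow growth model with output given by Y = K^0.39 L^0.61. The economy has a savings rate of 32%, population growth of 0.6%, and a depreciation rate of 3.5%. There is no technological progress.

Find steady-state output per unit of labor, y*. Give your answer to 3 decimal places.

Steady state requires s·f(k) = (n + δ)·k, i.e. s·k^α = (n + δ)·k.
Rearranging, k^(1−α) = s / (n + δ).
k^0.61 = 0.32 / (0.006 + 0.035) = 0.32 / 0.041 = 7.8049
k* = 7.8049^(1/0.61) ≈ 29.0334
y* = (k*)^α = 29.0334^0.39 ≈ 3.7199

y* = 3.720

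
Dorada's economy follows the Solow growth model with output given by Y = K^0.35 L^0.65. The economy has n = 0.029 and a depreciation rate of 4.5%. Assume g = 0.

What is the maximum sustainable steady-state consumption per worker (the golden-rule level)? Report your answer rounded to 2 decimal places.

At the golden rule, f'(k) = n + δ, so α·k^(α−1) = n + δ and k_gold = (α/(n + δ))^(1/(1−α)).
k_gold = (0.35/0.074)^(1/0.65) = 4.7297^1.5385 ≈ 10.9202
c_gold = f(k_gold) − (n + δ)·k_gold = 2.3088 − 0.074×10.9202 ≈ 1.5007

c_gold ≈ 1.50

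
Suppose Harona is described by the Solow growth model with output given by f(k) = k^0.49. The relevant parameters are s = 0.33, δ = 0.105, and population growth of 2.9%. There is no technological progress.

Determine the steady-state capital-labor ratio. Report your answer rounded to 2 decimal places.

In steady state, investment equals break-even investment: s·k^α = (n + δ)·k.
Rearranging, k^(1−α) = s / (n + δ).
k^0.51 = 0.33 / (0.029 + 0.105) = 0.33 / 0.134 = 2.4627
k* = 2.4627^(1/0.51) ≈ 5.8543

k* = 5.85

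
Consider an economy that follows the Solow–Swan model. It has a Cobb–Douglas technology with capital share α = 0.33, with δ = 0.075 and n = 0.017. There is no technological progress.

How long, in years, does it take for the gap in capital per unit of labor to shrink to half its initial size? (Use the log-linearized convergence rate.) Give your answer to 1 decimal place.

half-life ≈ 11.2 years

Near the steady state the convergence rate is λ = (1 − α)(n + δ).
λ = (1 − 0.33) × 0.092 = 0.67 × 0.092 = 0.06164
Half-life = ln 2 / λ = 0.6931 / 0.06164 ≈ 11.24 years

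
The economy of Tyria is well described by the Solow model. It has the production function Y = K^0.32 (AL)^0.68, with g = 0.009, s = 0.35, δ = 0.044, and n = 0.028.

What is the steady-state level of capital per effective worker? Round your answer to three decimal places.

k* ≈ 8.604

At the steady state, Δk = 0, so s·k^α = (n + g + δ)·k.
Dividing both sides by k: k^(1−α) = s / (n + g + δ).
k^0.68 = 0.35 / (0.028 + 0.009 + 0.044) = 0.35 / 0.081 = 4.3210
k* = 4.3210^(1/0.68) ≈ 8.6037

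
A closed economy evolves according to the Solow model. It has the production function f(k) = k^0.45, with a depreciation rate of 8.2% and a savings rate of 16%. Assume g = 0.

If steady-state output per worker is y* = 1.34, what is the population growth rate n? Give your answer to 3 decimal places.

At the steady state, Δk = 0, so s·k^α = (n + δ)·k.
Since y* = [s/(n + δ)]^(α/(1−α)), we have s/(n + δ) = (y*)^((1−α)/α) = 1.34^1.2222 = 1.4300.
Therefore n + δ = s / 1.4300 = 0.16 / 1.4300 = 0.1119, so n = 0.1119 − 0.082 = 0.0299.

n ≈ 0.030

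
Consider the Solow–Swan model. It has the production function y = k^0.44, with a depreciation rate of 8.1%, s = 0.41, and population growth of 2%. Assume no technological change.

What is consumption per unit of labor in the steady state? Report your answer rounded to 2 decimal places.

c* ≈ 1.77

In steady state, investment equals break-even investment: s·k^α = (n + δ)·k.
Dividing both sides by k: k^(1−α) = s / (n + δ).
k^0.56 = 0.41 / (0.020 + 0.081) = 0.41 / 0.101 = 4.0594
k* = 4.0594^(1/0.56) ≈ 12.2050
y* = (k*)^α = 12.2050^0.44 ≈ 3.0066
c* = (1 − s)·y* = (1 − 0.41) × 3.0066 ≈ 1.7739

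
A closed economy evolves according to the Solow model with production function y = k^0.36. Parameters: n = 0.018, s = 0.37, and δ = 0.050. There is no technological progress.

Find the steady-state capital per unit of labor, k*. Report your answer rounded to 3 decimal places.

k* ≈ 14.110

In steady state, investment equals break-even investment: s·k^α = (n + δ)·k.
Dividing both sides by k: k^(1−α) = s / (n + δ).
k^0.64 = 0.37 / (0.018 + 0.050) = 0.37 / 0.068 = 5.4412
k* = 5.4412^(1/0.64) ≈ 14.1099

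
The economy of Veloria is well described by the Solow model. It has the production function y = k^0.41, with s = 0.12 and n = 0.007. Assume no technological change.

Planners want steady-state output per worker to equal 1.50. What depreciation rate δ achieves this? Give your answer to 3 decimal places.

δ ≈ 0.060

At the steady state, Δk = 0, so s·k^α = (n + δ)·k.
Since y* = [s/(n + δ)]^(α/(1−α)), we have s/(n + δ) = (y*)^((1−α)/α) = 1.50^1.439 = 1.7922.
Therefore n + δ = s / 1.7922 = 0.12 / 1.7922 = 0.0670, so δ = 0.0670 − 0.007 = 0.0600.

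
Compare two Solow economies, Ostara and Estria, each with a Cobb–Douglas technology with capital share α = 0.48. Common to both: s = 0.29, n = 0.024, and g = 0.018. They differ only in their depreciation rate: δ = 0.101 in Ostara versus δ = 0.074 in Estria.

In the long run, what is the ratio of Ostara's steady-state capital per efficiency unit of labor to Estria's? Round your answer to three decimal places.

Steady-state k* = [s/(n + g + δ)]^(1/(1−α)), so the ratio is [ (s_O/(n + g + δ)_O) / (s_E/(n + g + δ)_E) ]^1.9231.
s_O/(n + g + δ)_O = 0.29/0.143 = 2.0280; s_E/(n + g + δ)_E = 0.29/0.116 = 2.5000.
Ratio = (2.0280/2.5000)^1.9231 = 0.8112^1.9231 ≈ 0.6687

ratio ≈ 0.669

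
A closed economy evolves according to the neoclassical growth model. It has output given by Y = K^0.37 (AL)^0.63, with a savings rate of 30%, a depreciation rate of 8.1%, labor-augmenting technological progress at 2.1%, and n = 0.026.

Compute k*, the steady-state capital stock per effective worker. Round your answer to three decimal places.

Steady state requires s·f(k) = (n + g + δ)·k, i.e. s·k^α = (n + g + δ)·k.
Dividing both sides by k: k^(1−α) = s / (n + g + δ).
k^0.63 = 0.30 / (0.026 + 0.021 + 0.081) = 0.30 / 0.128 = 2.3438
k* = 2.3438^(1/0.63) ≈ 3.8652

k* ≈ 3.865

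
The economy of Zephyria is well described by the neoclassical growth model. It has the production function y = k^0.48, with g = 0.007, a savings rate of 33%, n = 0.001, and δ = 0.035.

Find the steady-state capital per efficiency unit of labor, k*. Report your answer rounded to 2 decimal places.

k* ≈ 50.35

Steady state requires s·f(k) = (n + g + δ)·k, i.e. s·k^α = (n + g + δ)·k.
Dividing both sides by k: k^(1−α) = s / (n + g + δ).
k^0.52 = 0.33 / (0.001 + 0.007 + 0.035) = 0.33 / 0.043 = 7.6744
k* = 7.6744^(1/0.52) ≈ 50.3510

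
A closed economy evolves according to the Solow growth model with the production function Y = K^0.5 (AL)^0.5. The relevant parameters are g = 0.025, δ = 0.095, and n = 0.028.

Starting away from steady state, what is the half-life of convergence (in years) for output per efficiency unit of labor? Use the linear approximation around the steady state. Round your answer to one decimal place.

Near the steady state the convergence rate is λ = (1 − α)(n + g + δ).
λ = (1 − 0.5) × 0.148 = 0.5 × 0.148 = 0.0740
Half-life = ln 2 / λ = 0.6931 / 0.0740 ≈ 9.37 years

about 9.4 years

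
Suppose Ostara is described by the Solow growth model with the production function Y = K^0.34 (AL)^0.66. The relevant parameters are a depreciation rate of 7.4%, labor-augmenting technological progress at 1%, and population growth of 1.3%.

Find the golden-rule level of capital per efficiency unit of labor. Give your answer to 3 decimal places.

The golden rule sets f'(k) = n + g + δ, i.e. α·k^(α−1) = n + g + δ.
So k^(1−α) = α / (n + g + δ) = 0.34 / 0.097 = 3.5052.
k_gold = 3.5052^(1/0.66) ≈ 6.6884

k_gold ≈ 6.688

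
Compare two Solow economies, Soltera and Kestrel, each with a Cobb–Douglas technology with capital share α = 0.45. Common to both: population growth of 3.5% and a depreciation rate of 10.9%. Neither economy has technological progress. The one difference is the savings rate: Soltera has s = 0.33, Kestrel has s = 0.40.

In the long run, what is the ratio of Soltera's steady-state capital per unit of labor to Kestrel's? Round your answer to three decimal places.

ratio ≈ 0.705

Steady-state k* = [s/(n + δ)]^(1/(1−α)), so the ratio is [ (s_S/(n + δ)_S) / (s_K/(n + δ)_K) ]^1.8182.
s_S/(n + δ)_S = 0.33/0.144 = 2.2917; s_K/(n + δ)_K = 0.40/0.144 = 2.7778.
Ratio = (2.2917/2.7778)^1.8182 = 0.8250^1.8182 ≈ 0.7048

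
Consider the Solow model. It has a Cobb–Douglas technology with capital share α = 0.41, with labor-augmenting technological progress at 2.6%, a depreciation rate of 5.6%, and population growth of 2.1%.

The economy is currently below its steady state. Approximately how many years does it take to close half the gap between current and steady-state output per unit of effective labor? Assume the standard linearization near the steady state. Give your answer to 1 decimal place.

Near the steady state the convergence rate is λ = (1 − α)(n + g + δ).
λ = (1 − 0.41) × 0.103 = 0.59 × 0.103 = 0.06077
Half-life = ln 2 / λ = 0.6931 / 0.06077 ≈ 11.41 years

half-life ≈ 11.4 years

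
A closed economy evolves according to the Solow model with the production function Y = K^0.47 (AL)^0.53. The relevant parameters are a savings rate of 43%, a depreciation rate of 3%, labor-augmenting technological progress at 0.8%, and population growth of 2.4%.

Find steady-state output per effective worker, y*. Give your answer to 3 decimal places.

y* = 5.570

In steady state, investment equals break-even investment: s·k^α = (n + g + δ)·k.
Rearranging, k^(1−α) = s / (n + g + δ).
k^0.53 = 0.43 / (0.024 + 0.008 + 0.030) = 0.43 / 0.062 = 6.9355
k* = 6.9355^(1/0.53) ≈ 38.6313
y* = (k*)^α = 38.6313^0.47 ≈ 5.5701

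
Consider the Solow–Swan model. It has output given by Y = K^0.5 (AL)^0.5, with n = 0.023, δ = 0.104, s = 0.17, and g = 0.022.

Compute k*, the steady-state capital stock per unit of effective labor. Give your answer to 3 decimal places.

In steady state, investment equals break-even investment: s·k^α = (n + g + δ)·k.
Rearranging, k^(1−α) = s / (n + g + δ).
k^0.5 = 0.17 / (0.023 + 0.022 + 0.104) = 0.17 / 0.149 = 1.1409
k* = 1.1409^(1/0.5) ≈ 1.3017

k* ≈ 1.302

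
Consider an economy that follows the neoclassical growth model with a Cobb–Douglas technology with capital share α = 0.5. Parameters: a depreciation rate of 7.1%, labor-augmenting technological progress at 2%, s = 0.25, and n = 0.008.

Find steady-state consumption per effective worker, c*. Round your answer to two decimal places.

c* ≈ 1.89

In steady state, investment equals break-even investment: s·k^α = (n + g + δ)·k.
Dividing both sides by k: k^(1−α) = s / (n + g + δ).
k^0.5 = 0.25 / (0.008 + 0.020 + 0.071) = 0.25 / 0.099 = 2.5253
k* = 2.5253^(1/0.5) ≈ 6.3771
y* = (k*)^α = 6.3771^0.5 ≈ 2.5253
c* = (1 − s)·y* = (1 − 0.25) × 2.5253 ≈ 1.8940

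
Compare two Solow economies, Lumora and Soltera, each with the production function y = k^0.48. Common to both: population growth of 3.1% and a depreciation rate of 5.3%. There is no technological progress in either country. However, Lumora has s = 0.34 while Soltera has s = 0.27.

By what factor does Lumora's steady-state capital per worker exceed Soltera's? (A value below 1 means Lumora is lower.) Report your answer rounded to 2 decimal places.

ratio ≈ 1.56

Steady-state k* = [s/(n + δ)]^(1/(1−α)), so the ratio is [ (s_L/(n + δ)_L) / (s_S/(n + δ)_S) ]^1.9231.
s_L/(n + δ)_L = 0.34/0.084 = 4.0476; s_S/(n + δ)_S = 0.27/0.084 = 3.2143.
Ratio = (4.0476/3.2143)^1.9231 = 1.2592^1.9231 ≈ 1.5577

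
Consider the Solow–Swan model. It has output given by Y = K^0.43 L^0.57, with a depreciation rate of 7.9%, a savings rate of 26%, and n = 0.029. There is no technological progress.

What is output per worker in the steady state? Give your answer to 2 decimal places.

y* ≈ 1.94

Steady state requires s·f(k) = (n + δ)·k, i.e. s·k^α = (n + δ)·k.
Dividing both sides by k: k^(1−α) = s / (n + δ).
k^0.57 = 0.26 / (0.029 + 0.079) = 0.26 / 0.108 = 2.4074
k* = 2.4074^(1/0.57) ≈ 4.6707
y* = (k*)^α = 4.6707^0.43 ≈ 1.9401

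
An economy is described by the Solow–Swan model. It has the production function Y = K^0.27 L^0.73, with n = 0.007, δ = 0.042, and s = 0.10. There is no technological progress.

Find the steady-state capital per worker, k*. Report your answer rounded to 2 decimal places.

k* = 2.66

In steady state, investment equals break-even investment: s·k^α = (n + δ)·k.
Rearranging, k^(1−α) = s / (n + δ).
k^0.73 = 0.10 / (0.007 + 0.042) = 0.10 / 0.049 = 2.0408
k* = 2.0408^(1/0.73) ≈ 2.6570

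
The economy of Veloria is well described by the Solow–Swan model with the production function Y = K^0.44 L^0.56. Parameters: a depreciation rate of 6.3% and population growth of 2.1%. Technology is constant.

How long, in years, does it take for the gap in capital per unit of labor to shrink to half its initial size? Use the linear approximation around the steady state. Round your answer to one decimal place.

Near the steady state the convergence rate is λ = (1 − α)(n + δ).
λ = (1 − 0.44) × 0.084 = 0.56 × 0.084 = 0.04704
Half-life = ln 2 / λ = 0.6931 / 0.04704 ≈ 14.73 years

about 14.7 years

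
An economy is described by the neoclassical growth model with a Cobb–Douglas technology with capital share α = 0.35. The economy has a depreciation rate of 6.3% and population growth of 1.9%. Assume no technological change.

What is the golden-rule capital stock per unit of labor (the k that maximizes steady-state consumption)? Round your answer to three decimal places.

k_gold ≈ 9.324

The golden rule sets f'(k) = n + δ, i.e. α·k^(α−1) = n + δ.
So k^(1−α) = α / (n + δ) = 0.35 / 0.082 = 4.2683.
k_gold = 4.2683^(1/0.65) ≈ 9.3244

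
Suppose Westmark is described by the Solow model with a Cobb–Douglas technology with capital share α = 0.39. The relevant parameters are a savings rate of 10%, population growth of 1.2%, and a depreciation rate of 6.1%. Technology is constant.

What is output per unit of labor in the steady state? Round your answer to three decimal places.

Steady state requires s·f(k) = (n + δ)·k, i.e. s·k^α = (n + δ)·k.
Rearranging, k^(1−α) = s / (n + δ).
k^0.61 = 0.10 / (0.012 + 0.061) = 0.10 / 0.073 = 1.3699
k* = 1.3699^(1/0.61) ≈ 1.6753
y* = (k*)^α = 1.6753^0.39 ≈ 1.2229

y* = 1.223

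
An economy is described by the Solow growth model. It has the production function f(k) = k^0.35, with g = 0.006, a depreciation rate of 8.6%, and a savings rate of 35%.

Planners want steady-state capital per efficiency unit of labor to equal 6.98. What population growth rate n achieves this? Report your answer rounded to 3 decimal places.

n ≈ 0.007

In steady state, investment equals break-even investment: s·k^α = (n + g + δ)·k.
So s / (n + g + δ) = (k*)^(1−α) = 6.98^0.65 = 3.5359.
Therefore n + g + δ = s / 3.5359 = 0.35 / 3.5359 = 0.0990, so n = 0.0990 − 0.092 = 0.0070.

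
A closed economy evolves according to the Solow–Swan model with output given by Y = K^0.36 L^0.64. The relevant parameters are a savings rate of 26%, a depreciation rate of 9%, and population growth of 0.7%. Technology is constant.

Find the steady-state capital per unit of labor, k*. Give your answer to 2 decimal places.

k* = 4.67

At the steady state, Δk = 0, so s·k^α = (n + δ)·k.
Dividing both sides by k: k^(1−α) = s / (n + δ).
k^0.64 = 0.26 / (0.007 + 0.090) = 0.26 / 0.097 = 2.6804
k* = 2.6804^(1/0.64) ≈ 4.6673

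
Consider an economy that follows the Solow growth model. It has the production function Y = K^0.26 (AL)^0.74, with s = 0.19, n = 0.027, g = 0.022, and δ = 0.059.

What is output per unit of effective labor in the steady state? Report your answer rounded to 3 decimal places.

Steady state requires s·f(k) = (n + g + δ)·k, i.e. s·k^α = (n + g + δ)·k.
Dividing both sides by k: k^(1−α) = s / (n + g + δ).
k^0.74 = 0.19 / (0.027 + 0.022 + 0.059) = 0.19 / 0.108 = 1.7593
k* = 1.7593^(1/0.74) ≈ 2.1456
y* = (k*)^α = 2.1456^0.26 ≈ 1.2196

y* = 1.220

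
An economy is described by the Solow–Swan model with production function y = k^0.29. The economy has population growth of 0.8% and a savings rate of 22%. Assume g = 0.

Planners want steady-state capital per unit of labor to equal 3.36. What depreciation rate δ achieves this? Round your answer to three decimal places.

In steady state, investment equals break-even investment: s·k^α = (n + δ)·k.
So s / (n + δ) = (k*)^(1−α) = 3.36^0.71 = 2.3643.
Therefore n + δ = s / 2.3643 = 0.22 / 2.3643 = 0.0931, so δ = 0.0931 − 0.008 = 0.0851.

δ ≈ 0.085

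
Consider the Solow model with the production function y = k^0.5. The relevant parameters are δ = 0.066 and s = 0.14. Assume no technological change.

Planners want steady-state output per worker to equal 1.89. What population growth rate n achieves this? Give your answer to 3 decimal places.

At the steady state, Δk = 0, so s·k^α = (n + δ)·k.
Since y* = [s/(n + δ)]^(α/(1−α)), we have s/(n + δ) = (y*)^((1−α)/α) = 1.89^1 = 1.8900.
Therefore n + δ = s / 1.8900 = 0.14 / 1.8900 = 0.0741, so n = 0.0741 − 0.066 = 0.0081.

n ≈ 0.008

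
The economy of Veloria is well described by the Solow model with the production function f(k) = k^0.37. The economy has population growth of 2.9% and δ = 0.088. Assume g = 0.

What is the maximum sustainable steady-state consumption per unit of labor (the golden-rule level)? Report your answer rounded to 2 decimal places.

At the golden rule, f'(k) = n + δ, so α·k^(α−1) = n + δ and k_gold = (α/(n + δ))^(1/(1−α)).
k_gold = (0.37/0.117)^(1/0.63) = 3.1624^1.5873 ≈ 6.2184
c_gold = f(k_gold) − (n + δ)·k_gold = 1.9664 − 0.117×6.2184 ≈ 1.2388

c_gold ≈ 1.24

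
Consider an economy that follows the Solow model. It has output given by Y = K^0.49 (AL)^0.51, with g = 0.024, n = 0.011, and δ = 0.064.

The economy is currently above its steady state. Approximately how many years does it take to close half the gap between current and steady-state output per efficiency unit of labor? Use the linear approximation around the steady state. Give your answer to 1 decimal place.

t_½ ≈ 13.7 years

Near the steady state the convergence rate is λ = (1 − α)(n + g + δ).
λ = (1 − 0.49) × 0.099 = 0.51 × 0.099 = 0.05049
Half-life = ln 2 / λ = 0.6931 / 0.05049 ≈ 13.73 years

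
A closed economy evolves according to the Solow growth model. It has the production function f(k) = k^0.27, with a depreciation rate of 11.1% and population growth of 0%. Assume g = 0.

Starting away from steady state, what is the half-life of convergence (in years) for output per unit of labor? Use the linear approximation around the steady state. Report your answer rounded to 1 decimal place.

about 8.6 years

Near the steady state the convergence rate is λ = (1 − α)(n + δ).
λ = (1 − 0.27) × 0.111 = 0.73 × 0.111 = 0.08103
Half-life = ln 2 / λ = 0.6931 / 0.08103 ≈ 8.55 years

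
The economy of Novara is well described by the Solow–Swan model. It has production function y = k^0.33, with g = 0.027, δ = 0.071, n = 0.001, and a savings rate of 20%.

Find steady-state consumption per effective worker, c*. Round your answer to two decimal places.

At the steady state, Δk = 0, so s·k^α = (n + g + δ)·k.
Rearranging, k^(1−α) = s / (n + g + δ).
k^0.67 = 0.20 / (0.001 + 0.027 + 0.071) = 0.20 / 0.099 = 2.0202
k* = 2.0202^(1/0.67) ≈ 2.8564
y* = (k*)^α = 2.8564^0.33 ≈ 1.4139
c* = (1 − s)·y* = (1 − 0.20) × 1.4139 ≈ 1.1311

c* = 1.13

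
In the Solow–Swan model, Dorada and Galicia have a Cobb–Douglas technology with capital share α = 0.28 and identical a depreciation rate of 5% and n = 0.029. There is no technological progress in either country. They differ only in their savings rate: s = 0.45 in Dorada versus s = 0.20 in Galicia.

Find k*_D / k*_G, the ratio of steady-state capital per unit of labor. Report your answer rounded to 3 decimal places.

Steady-state k* = [s/(n + δ)]^(1/(1−α)), so the ratio is [ (s_D/(n + δ)_D) / (s_G/(n + δ)_G) ]^1.3889.
s_D/(n + δ)_D = 0.45/0.079 = 5.6962; s_G/(n + δ)_G = 0.20/0.079 = 2.5316.
Ratio = (5.6962/2.5316)^1.3889 = 2.2500^1.3889 ≈ 3.0842

ratio ≈ 3.084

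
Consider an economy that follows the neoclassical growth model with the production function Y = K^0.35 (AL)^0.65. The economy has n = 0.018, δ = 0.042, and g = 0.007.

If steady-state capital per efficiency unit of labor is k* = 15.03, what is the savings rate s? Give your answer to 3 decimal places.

At the steady state, Δk = 0, so s·k^α = (n + g + δ)·k.
So s / (n + g + δ) = (k*)^(1−α) = 15.03^0.65 = 5.8213.
Therefore s = 5.8213 × (n + g + δ) = 5.8213 × 0.067 = 0.3900.

s ≈ 0.390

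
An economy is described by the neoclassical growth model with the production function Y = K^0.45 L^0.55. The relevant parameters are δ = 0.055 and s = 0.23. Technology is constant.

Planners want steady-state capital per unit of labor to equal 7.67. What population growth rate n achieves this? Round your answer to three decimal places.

At the steady state, Δk = 0, so s·k^α = (n + δ)·k.
So s / (n + δ) = (k*)^(1−α) = 7.67^0.55 = 3.0665.
Therefore n + δ = s / 3.0665 = 0.23 / 3.0665 = 0.0750, so n = 0.0750 − 0.055 = 0.0200.

n ≈ 0.020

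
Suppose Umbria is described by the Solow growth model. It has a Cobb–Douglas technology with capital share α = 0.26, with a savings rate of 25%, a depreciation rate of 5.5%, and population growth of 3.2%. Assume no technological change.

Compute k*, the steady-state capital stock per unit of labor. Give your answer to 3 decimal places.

k* ≈ 4.164

Steady state requires s·f(k) = (n + δ)·k, i.e. s·k^α = (n + δ)·k.
Rearranging, k^(1−α) = s / (n + δ).
k^0.74 = 0.25 / (0.032 + 0.055) = 0.25 / 0.087 = 2.8736
k* = 2.8736^(1/0.74) ≈ 4.1638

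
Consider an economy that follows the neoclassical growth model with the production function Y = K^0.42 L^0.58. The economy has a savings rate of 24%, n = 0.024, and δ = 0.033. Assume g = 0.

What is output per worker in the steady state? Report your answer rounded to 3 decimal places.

At the steady state, Δk = 0, so s·k^α = (n + δ)·k.
Dividing both sides by k: k^(1−α) = s / (n + δ).
k^0.58 = 0.24 / (0.024 + 0.033) = 0.24 / 0.057 = 4.2105
k* = 4.2105^(1/0.58) ≈ 11.9244
y* = (k*)^α = 11.9244^0.42 ≈ 2.8321

y* ≈ 2.832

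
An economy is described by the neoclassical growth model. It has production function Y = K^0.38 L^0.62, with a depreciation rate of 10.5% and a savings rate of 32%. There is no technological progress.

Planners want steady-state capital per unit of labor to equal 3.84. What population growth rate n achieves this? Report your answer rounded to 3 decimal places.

n ≈ 0.034

In steady state, investment equals break-even investment: s·k^α = (n + δ)·k.
So s / (n + δ) = (k*)^(1−α) = 3.84^0.62 = 2.3030.
Therefore n + δ = s / 2.3030 = 0.32 / 2.3030 = 0.1389, so n = 0.1389 − 0.105 = 0.0339.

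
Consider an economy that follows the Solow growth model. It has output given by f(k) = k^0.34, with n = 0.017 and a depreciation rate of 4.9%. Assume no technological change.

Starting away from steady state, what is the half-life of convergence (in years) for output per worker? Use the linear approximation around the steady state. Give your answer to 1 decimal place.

Near the steady state the convergence rate is λ = (1 − α)(n + δ).
λ = (1 − 0.34) × 0.066 = 0.66 × 0.066 = 0.04356
Half-life = ln 2 / λ = 0.6931 / 0.04356 ≈ 15.91 years

t_½ ≈ 15.9 years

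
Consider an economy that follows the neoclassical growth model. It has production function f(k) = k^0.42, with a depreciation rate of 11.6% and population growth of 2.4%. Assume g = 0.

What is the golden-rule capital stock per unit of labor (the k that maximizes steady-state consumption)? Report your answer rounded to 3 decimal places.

The golden rule sets f'(k) = n + δ, i.e. α·k^(α−1) = n + δ.
So k^(1−α) = α / (n + δ) = 0.42 / 0.140 = 3.0000.
k_gold = 3.0000^(1/0.58) ≈ 6.6470

k_gold ≈ 6.647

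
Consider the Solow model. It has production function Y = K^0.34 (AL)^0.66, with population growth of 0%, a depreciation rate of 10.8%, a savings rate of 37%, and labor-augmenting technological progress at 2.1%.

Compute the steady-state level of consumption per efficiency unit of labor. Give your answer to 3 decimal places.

Steady state requires s·f(k) = (n + g + δ)·k, i.e. s·k^α = (n + g + δ)·k.
Dividing both sides by k: k^(1−α) = s / (n + g + δ).
k^0.66 = 0.37 / (0.000 + 0.021 + 0.108) = 0.37 / 0.129 = 2.8682
k* = 2.8682^(1/0.66) ≈ 4.9357
y* = (k*)^α = 4.9357^0.34 ≈ 1.7208
c* = (1 − s)·y* = (1 − 0.37) × 1.7208 ≈ 1.0841

c* ≈ 1.084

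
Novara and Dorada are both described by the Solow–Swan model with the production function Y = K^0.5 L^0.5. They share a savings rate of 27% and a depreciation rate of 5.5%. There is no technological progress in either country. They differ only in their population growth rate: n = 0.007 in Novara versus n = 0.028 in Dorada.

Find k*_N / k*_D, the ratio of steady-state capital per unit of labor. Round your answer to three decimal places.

k*_N / k*_D ≈ 1.792

Steady-state k* = [s/(n + δ)]^(1/(1−α)), so the ratio is [ (s_N/(n + δ)_N) / (s_D/(n + δ)_D) ]^2.
s_N/(n + δ)_N = 0.27/0.062 = 4.3548; s_D/(n + δ)_D = 0.27/0.083 = 3.2530.
Ratio = (4.3548/3.2530)^2 = 1.3387^2 ≈ 1.7921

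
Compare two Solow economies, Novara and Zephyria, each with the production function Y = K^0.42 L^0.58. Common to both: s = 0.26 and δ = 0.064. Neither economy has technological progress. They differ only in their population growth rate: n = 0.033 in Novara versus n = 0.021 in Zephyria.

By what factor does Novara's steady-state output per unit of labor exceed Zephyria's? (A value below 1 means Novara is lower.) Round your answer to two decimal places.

y*_N / y*_Z ≈ 0.91

Steady-state y* = [s/(n + δ)]^(α/(1−α)), so the ratio is [ (s_N/(n + δ)_N) / (s_Z/(n + δ)_Z) ]^0.7241.
s_N/(n + δ)_N = 0.26/0.097 = 2.6804; s_Z/(n + δ)_Z = 0.26/0.085 = 3.0588.
Ratio = (2.6804/3.0588)^0.7241 = 0.8763^0.7241 ≈ 0.9088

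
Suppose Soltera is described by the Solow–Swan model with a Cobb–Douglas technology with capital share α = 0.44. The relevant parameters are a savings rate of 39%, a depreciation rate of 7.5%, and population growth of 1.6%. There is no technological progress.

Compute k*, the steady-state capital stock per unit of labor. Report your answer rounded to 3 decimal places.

k* ≈ 13.447

At the steady state, Δk = 0, so s·k^α = (n + δ)·k.
Rearranging, k^(1−α) = s / (n + δ).
k^0.56 = 0.39 / (0.016 + 0.075) = 0.39 / 0.091 = 4.2857
k* = 4.2857^(1/0.56) ≈ 13.4465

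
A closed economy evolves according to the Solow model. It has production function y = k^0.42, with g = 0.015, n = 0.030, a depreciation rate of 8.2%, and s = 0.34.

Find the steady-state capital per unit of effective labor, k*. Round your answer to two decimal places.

k* ≈ 5.46

In steady state, investment equals break-even investment: s·k^α = (n + g + δ)·k.
Rearranging, k^(1−α) = s / (n + g + δ).
k^0.58 = 0.34 / (0.030 + 0.015 + 0.082) = 0.34 / 0.127 = 2.6772
k* = 2.6772^(1/0.58) ≈ 5.4624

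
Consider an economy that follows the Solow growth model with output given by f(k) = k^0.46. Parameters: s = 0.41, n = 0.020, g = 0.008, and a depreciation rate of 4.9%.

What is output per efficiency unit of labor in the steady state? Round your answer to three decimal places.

At the steady state, Δk = 0, so s·k^α = (n + g + δ)·k.
Rearranging, k^(1−α) = s / (n + g + δ).
k^0.54 = 0.41 / (0.020 + 0.008 + 0.049) = 0.41 / 0.077 = 5.3247
k* = 5.3247^(1/0.54) ≈ 22.1305
y* = (k*)^α = 22.1305^0.46 ≈ 4.1562

y* = 4.156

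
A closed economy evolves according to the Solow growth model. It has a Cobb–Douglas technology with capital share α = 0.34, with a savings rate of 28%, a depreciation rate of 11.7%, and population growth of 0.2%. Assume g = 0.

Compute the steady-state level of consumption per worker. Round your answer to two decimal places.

c* = 1.12

Steady state requires s·f(k) = (n + δ)·k, i.e. s·k^α = (n + δ)·k.
Dividing both sides by k: k^(1−α) = s / (n + δ).
k^0.66 = 0.28 / (0.002 + 0.117) = 0.28 / 0.119 = 2.3529
k* = 2.3529^(1/0.66) ≈ 3.6562
y* = (k*)^α = 3.6562^0.34 ≈ 1.5539
c* = (1 − s)·y* = (1 − 0.28) × 1.5539 ≈ 1.1188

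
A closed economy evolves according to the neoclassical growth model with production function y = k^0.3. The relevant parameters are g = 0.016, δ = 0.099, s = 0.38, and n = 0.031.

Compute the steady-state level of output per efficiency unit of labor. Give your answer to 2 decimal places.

At the steady state, Δk = 0, so s·k^α = (n + g + δ)·k.
Dividing both sides by k: k^(1−α) = s / (n + g + δ).
k^0.7 = 0.38 / (0.031 + 0.016 + 0.099) = 0.38 / 0.146 = 2.6027
k* = 2.6027^(1/0.7) ≈ 3.9216
y* = (k*)^α = 3.9216^0.3 ≈ 1.5067

y* = 1.51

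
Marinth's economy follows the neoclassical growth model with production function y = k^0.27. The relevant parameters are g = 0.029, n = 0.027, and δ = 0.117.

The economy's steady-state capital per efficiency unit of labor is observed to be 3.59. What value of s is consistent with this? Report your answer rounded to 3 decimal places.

s ≈ 0.440

At the steady state, Δk = 0, so s·k^α = (n + g + δ)·k.
So s / (n + g + δ) = (k*)^(1−α) = 3.59^0.73 = 2.5423.
Therefore s = 2.5423 × (n + g + δ) = 2.5423 × 0.173 = 0.4398.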